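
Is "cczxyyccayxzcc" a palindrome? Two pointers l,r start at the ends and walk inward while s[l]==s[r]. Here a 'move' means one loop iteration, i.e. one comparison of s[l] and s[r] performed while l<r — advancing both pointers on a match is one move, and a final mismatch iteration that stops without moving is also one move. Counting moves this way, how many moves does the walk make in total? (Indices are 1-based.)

[1,14] 'c'=='c' → l++,r--
[2,13] 'c'=='c' → l++,r--
[3,12] 'z'=='z' → l++,r--
[4,11] 'x'=='x' → l++,r--
[5,10] 'y'=='y' → l++,r--
[6,9] 'y'!='a' → stop

6 moves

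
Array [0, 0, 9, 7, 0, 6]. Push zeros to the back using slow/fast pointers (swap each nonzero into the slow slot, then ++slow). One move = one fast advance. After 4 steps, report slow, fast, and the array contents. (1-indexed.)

slow=3, fast=5, a=[9, 7, 0, 0, 0, 6]

slow=1 fast=1: a[fast]=0, fast++
slow=1 fast=2: a[fast]=0, fast++
slow=1 fast=3: a[fast]=9≠0 swap→a[1]=9, slow++,fast++
slow=2 fast=4: a[fast]=7≠0 swap→a[2]=7, slow++,fast++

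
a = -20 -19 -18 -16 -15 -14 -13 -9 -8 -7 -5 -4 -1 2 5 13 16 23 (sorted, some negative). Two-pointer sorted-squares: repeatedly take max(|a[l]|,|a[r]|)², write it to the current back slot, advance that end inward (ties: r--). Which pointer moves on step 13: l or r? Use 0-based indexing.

[0,17] |-20|<=|23| out[17]=529 → r--
[0,16] |-20|>|16| out[16]=400 → l++
[1,16] |-19|>|16| out[15]=361 → l++
[2,16] |-18|>|16| out[14]=324 → l++
[3,16] |-16|<=|16| out[13]=256 → r--
[3,15] |-16|>|13| out[12]=256 → l++
[4,15] |-15|>|13| out[11]=225 → l++
[5,15] |-14|>|13| out[10]=196 → l++
[6,15] |-13|<=|13| out[9]=169 → r--
[6,14] |-13|>|5| out[8]=169 → l++
[7,14] |-9|>|5| out[7]=81 → l++
[8,14] |-8|>|5| out[6]=64 → l++
[9,14] |-7|>|5| out[5]=49 → l++

l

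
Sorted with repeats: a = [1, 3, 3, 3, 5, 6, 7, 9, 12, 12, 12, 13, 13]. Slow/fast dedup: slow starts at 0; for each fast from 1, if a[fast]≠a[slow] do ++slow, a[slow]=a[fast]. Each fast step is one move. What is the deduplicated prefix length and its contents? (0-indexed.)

length 8; prefix = [1, 3, 5, 6, 7, 9, 12, 13]

(s=0,f=1) a[fast]=3≠a[slow]=1 write a[1]=3 → slow++,fast++
(s=1,f=2) a[fast]=3=a[slow] dup → fast++
(s=1,f=3) a[fast]=3=a[slow] dup → fast++
(s=1,f=4) a[fast]=5≠a[slow]=3 write a[2]=5 → slow++,fast++
(s=2,f=5) a[fast]=6≠a[slow]=5 write a[3]=6 → slow++,fast++
(s=3,f=6) a[fast]=7≠a[slow]=6 write a[4]=7 → slow++,fast++
(s=4,f=7) a[fast]=9≠a[slow]=7 write a[5]=9 → slow++,fast++
(s=5,f=8) a[fast]=12≠a[slow]=9 write a[6]=12 → slow++,fast++
(s=6,f=9) a[fast]=12=a[slow] dup → fast++
(s=6,f=10) a[fast]=12=a[slow] dup → fast++
(s=6,f=11) a[fast]=13≠a[slow]=12 write a[7]=13 → slow++,fast++
(s=7,f=12) a[fast]=13=a[slow] dup → fast++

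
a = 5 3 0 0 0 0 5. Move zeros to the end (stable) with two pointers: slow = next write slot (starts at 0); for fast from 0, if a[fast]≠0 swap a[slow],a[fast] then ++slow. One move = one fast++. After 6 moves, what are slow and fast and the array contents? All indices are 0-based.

slow=0 fast=0: a[fast]=5≠0 swap→a[0]=5, slow++,fast++
slow=1 fast=1: a[fast]=3≠0 swap→a[1]=3, slow++,fast++
slow=2 fast=2: a[fast]=0, fast++
slow=2 fast=3: a[fast]=0, fast++
slow=2 fast=4: a[fast]=0, fast++
slow=2 fast=5: a[fast]=0, fast++

slow=2, fast=6, a=[5, 3, 0, 0, 0, 0, 5]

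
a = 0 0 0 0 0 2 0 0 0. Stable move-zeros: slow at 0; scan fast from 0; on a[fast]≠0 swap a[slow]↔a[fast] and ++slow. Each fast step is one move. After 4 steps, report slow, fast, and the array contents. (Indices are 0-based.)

(s=0,f=0) a[fast]=0 → fast++
(s=0,f=1) a[fast]=0 → fast++
(s=0,f=2) a[fast]=0 → fast++
(s=0,f=3) a[fast]=0 → fast++

slow=0, fast=4, a=[0, 0, 0, 0, 0, 2, 0, 0, 0]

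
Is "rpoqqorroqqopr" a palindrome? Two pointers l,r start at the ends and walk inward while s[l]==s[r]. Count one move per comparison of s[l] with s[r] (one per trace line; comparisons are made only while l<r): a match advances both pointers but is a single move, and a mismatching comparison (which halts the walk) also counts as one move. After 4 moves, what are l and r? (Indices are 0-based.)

l=4, r=9

l=0 r=13: 'r'=='r', l++,r--
l=1 r=12: 'p'=='p', l++,r--
l=2 r=11: 'o'=='o', l++,r--
l=3 r=10: 'q'=='q', l++,r--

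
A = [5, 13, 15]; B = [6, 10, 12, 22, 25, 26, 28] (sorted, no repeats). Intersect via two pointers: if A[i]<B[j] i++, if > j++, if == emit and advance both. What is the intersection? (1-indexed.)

intersection = []

[i=1,j=1] 5<6 → i++
[i=2,j=1] 13>6 → j++
[i=2,j=2] 13>10 → j++
[i=2,j=3] 13>12 → j++
[i=2,j=4] 13<22 → i++
[i=3,j=4] 15<22 → i++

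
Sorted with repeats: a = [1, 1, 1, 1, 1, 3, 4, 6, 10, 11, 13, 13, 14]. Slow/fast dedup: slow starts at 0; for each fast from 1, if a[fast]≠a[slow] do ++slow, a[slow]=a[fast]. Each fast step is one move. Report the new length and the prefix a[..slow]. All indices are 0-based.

length 8; prefix = [1, 3, 4, 6, 10, 11, 13, 14]

slow=0 fast=1: a[fast]=1=a[slow] dup, fast++
slow=0 fast=2: a[fast]=1=a[slow] dup, fast++
slow=0 fast=3: a[fast]=1=a[slow] dup, fast++
slow=0 fast=4: a[fast]=1=a[slow] dup, fast++
slow=0 fast=5: a[fast]=3≠a[slow]=1 write a[1]=3, slow++,fast++
slow=1 fast=6: a[fast]=4≠a[slow]=3 write a[2]=4, slow++,fast++
slow=2 fast=7: a[fast]=6≠a[slow]=4 write a[3]=6, slow++,fast++
slow=3 fast=8: a[fast]=10≠a[slow]=6 write a[4]=10, slow++,fast++
slow=4 fast=9: a[fast]=11≠a[slow]=10 write a[5]=11, slow++,fast++
slow=5 fast=10: a[fast]=13≠a[slow]=11 write a[6]=13, slow++,fast++
slow=6 fast=11: a[fast]=13=a[slow] dup, fast++
slow=6 fast=12: a[fast]=14≠a[slow]=13 write a[7]=14, slow++,fast++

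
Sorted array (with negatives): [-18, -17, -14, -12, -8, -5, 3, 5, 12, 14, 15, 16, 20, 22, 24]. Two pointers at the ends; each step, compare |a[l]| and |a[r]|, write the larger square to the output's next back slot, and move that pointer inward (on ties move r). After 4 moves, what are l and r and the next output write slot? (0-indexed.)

l=1, r=11, next write slot=10

l=0 r=14: |-18|<=|24| out[14]=576, r--
l=0 r=13: |-18|<=|22| out[13]=484, r--
l=0 r=12: |-18|<=|20| out[12]=400, r--
l=0 r=11: |-18|>|16| out[11]=324, l++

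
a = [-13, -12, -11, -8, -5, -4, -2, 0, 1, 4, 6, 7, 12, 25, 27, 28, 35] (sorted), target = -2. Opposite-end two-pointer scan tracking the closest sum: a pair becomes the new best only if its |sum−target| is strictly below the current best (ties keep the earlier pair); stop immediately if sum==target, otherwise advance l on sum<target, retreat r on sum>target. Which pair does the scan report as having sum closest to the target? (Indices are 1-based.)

pair (-8, 6) with sum -2 (|Δ|=0)

l=1 r=17: -13+35=22 d=24 *, r--
l=1 r=16: -13+28=15 d=17 *, r--
l=1 r=15: -13+27=14 d=16 *, r--
l=1 r=14: -13+25=12 d=14 *, r--
l=1 r=13: -13+12=-1 d=1 *, r--
l=1 r=12: -13+7=-6 d=4, l++
l=2 r=12: -12+7=-5 d=3, l++
l=3 r=12: -11+7=-4 d=2, l++
l=4 r=12: -8+7=-1 d=1, r--
l=4 r=11: -8+6=-2 d=0 *, stop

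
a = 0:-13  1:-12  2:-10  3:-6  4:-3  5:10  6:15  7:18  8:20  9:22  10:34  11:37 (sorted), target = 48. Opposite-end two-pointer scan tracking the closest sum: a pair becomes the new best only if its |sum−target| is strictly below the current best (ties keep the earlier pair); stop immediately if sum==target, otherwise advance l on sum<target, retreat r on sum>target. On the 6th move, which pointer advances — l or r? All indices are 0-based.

l

[0,11] -13+37=24 d=24 * → l++
[1,11] -12+37=25 d=23 * → l++
[2,11] -10+37=27 d=21 * → l++
[3,11] -6+37=31 d=17 * → l++
[4,11] -3+37=34 d=14 * → l++
[5,11] 10+37=47 d=1 * → l++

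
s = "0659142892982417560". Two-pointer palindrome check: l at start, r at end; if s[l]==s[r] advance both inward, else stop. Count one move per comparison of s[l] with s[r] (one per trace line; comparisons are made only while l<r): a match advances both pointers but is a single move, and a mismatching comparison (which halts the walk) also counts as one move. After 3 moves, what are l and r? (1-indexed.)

l=1 r=19: '0'=='0', l++,r--
l=2 r=18: '6'=='6', l++,r--
l=3 r=17: '5'=='5', l++,r--

l=4, r=16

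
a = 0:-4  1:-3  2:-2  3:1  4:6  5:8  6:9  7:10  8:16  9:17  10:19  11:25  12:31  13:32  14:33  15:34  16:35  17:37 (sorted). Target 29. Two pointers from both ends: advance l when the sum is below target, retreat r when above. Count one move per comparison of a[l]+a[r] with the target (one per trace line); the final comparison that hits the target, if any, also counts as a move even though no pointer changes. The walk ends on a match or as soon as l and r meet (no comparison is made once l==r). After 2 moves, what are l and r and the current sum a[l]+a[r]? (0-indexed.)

[0,17] -4+37=33 >29 → r--
[0,16] -4+35=31 >29 → r--

l=0, r=15, sum=30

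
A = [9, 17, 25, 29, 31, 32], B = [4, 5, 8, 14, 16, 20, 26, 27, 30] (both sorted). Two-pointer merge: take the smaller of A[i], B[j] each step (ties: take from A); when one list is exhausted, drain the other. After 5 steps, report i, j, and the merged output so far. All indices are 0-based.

[i=0,j=0] A[i]=9>B[j]=4 take 4 → j++
[i=0,j=1] A[i]=9>B[j]=5 take 5 → j++
[i=0,j=2] A[i]=9>B[j]=8 take 8 → j++
[i=0,j=3] A[i]=9<=B[j]=14 take 9 → i++
[i=1,j=3] A[i]=17>B[j]=14 take 14 → j++

i=1, j=4, merged so far=[4, 5, 8, 9, 14]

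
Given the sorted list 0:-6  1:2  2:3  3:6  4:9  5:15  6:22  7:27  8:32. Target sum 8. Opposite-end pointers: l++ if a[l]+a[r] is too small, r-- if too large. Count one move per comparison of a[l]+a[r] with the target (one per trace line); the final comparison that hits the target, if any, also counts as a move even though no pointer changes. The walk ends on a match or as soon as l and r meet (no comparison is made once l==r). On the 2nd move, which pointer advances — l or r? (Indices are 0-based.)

l=0 r=8: -6+32=26 >8, r--
l=0 r=7: -6+27=21 >8, r--

r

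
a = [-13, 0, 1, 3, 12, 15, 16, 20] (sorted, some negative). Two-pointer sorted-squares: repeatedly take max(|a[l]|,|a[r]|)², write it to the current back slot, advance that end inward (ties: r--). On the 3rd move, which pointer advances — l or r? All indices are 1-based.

l=1 r=8: |-13|<=|20| out[8]=400, r--
l=1 r=7: |-13|<=|16| out[7]=256, r--
l=1 r=6: |-13|<=|15| out[6]=225, r--

r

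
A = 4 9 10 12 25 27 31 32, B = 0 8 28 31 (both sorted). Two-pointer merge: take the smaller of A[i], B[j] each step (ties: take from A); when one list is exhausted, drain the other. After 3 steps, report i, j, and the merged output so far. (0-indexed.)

[i=0,j=0] A[i]=4>B[j]=0 take 0 → j++
[i=0,j=1] A[i]=4<=B[j]=8 take 4 → i++
[i=1,j=1] A[i]=9>B[j]=8 take 8 → j++

i=1, j=2, merged so far=[0, 4, 8]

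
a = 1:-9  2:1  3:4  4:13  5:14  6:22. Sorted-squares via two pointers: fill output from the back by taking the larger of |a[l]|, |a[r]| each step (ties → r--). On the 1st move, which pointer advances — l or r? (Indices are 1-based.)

[1,6] |-9|<=|22| out[6]=484 → r--

r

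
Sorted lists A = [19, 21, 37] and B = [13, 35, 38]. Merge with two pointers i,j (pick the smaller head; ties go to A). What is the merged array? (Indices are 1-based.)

[13, 19, 21, 35, 37, 38]

[i=1,j=1] A[i]=19>B[j]=13 take 13 → j++
[i=1,j=2] A[i]=19<=B[j]=35 take 19 → i++
[i=2,j=2] A[i]=21<=B[j]=35 take 21 → i++
[i=3,j=2] A[i]=37>B[j]=35 take 35 → j++
[i=3,j=3] A[i]=37<=B[j]=38 take 37 → i++
[i=4,j=3] A done, take B[j]=38 → j++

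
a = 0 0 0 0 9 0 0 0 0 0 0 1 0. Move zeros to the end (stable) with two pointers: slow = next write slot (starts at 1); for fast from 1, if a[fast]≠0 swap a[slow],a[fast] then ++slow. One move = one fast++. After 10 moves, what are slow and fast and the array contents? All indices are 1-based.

slow=2, fast=11, a=[9, 0, 0, 0, 0, 0, 0, 0, 0, 0, 0, 1, 0]

(s=1,f=1) a[fast]=0 → fast++
(s=1,f=2) a[fast]=0 → fast++
(s=1,f=3) a[fast]=0 → fast++
(s=1,f=4) a[fast]=0 → fast++
(s=1,f=5) a[fast]=9≠0 swap→a[1]=9 → slow++,fast++
(s=2,f=6) a[fast]=0 → fast++
(s=2,f=7) a[fast]=0 → fast++
(s=2,f=8) a[fast]=0 → fast++
(s=2,f=9) a[fast]=0 → fast++
(s=2,f=10) a[fast]=0 → fast++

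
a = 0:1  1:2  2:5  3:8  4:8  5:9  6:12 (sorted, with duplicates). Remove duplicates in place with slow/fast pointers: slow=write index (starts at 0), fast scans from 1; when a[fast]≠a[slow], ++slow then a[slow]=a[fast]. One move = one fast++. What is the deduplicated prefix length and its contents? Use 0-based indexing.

slow=0 fast=1: a[fast]=2≠a[slow]=1 write a[1]=2, slow++,fast++
slow=1 fast=2: a[fast]=5≠a[slow]=2 write a[2]=5, slow++,fast++
slow=2 fast=3: a[fast]=8≠a[slow]=5 write a[3]=8, slow++,fast++
slow=3 fast=4: a[fast]=8=a[slow] dup, fast++
slow=3 fast=5: a[fast]=9≠a[slow]=8 write a[4]=9, slow++,fast++
slow=4 fast=6: a[fast]=12≠a[slow]=9 write a[5]=12, slow++,fast++

length 6; prefix = [1, 2, 5, 8, 9, 12]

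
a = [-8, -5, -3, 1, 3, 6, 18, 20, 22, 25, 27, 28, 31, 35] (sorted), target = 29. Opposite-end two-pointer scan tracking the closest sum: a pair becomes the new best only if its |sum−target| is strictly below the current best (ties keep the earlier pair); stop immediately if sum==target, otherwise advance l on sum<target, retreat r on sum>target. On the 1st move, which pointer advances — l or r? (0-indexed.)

[0,13] -8+35=27 d=2 * → l++

l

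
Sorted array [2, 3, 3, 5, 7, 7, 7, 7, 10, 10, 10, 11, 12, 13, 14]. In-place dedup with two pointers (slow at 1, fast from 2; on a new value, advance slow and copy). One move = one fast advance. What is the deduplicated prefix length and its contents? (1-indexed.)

(s=1,f=2) a[fast]=3≠a[slow]=2 write a[2]=3 → slow++,fast++
(s=2,f=3) a[fast]=3=a[slow] dup → fast++
(s=2,f=4) a[fast]=5≠a[slow]=3 write a[3]=5 → slow++,fast++
(s=3,f=5) a[fast]=7≠a[slow]=5 write a[4]=7 → slow++,fast++
(s=4,f=6) a[fast]=7=a[slow] dup → fast++
(s=4,f=7) a[fast]=7=a[slow] dup → fast++
(s=4,f=8) a[fast]=7=a[slow] dup → fast++
(s=4,f=9) a[fast]=10≠a[slow]=7 write a[5]=10 → slow++,fast++
(s=5,f=10) a[fast]=10=a[slow] dup → fast++
(s=5,f=11) a[fast]=10=a[slow] dup → fast++
(s=5,f=12) a[fast]=11≠a[slow]=10 write a[6]=11 → slow++,fast++
(s=6,f=13) a[fast]=12≠a[slow]=11 write a[7]=12 → slow++,fast++
(s=7,f=14) a[fast]=13≠a[slow]=12 write a[8]=13 → slow++,fast++
(s=8,f=15) a[fast]=14≠a[slow]=13 write a[9]=14 → slow++,fast++

length 9; prefix = [2, 3, 5, 7, 10, 11, 12, 13, 14]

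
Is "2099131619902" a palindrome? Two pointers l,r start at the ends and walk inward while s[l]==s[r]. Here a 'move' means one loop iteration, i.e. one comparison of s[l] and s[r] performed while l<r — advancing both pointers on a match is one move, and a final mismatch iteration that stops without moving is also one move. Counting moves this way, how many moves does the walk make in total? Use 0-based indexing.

l=0 r=12: '2'=='2', l++,r--
l=1 r=11: '0'=='0', l++,r--
l=2 r=10: '9'=='9', l++,r--
l=3 r=9: '9'=='9', l++,r--
l=4 r=8: '1'=='1', l++,r--
l=5 r=7: '3'!='6', stop

6 moves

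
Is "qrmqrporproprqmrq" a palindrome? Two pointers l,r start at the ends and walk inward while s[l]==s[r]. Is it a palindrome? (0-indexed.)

l=0 r=16: 'q'=='q', l++,r--
l=1 r=15: 'r'=='r', l++,r--
l=2 r=14: 'm'=='m', l++,r--
l=3 r=13: 'q'=='q', l++,r--
l=4 r=12: 'r'=='r', l++,r--
l=5 r=11: 'p'=='p', l++,r--
l=6 r=10: 'o'=='o', l++,r--
l=7 r=9: 'r'=='r', l++,r--

palindrome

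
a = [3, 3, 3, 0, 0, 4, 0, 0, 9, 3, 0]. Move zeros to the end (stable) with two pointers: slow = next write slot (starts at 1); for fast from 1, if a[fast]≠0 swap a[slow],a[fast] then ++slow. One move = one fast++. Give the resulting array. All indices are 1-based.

[3, 3, 3, 4, 9, 3, 0, 0, 0, 0, 0]

(s=1,f=1) a[fast]=3≠0 swap→a[1]=3 → slow++,fast++
(s=2,f=2) a[fast]=3≠0 swap→a[2]=3 → slow++,fast++
(s=3,f=3) a[fast]=3≠0 swap→a[3]=3 → slow++,fast++
(s=4,f=4) a[fast]=0 → fast++
(s=4,f=5) a[fast]=0 → fast++
(s=4,f=6) a[fast]=4≠0 swap→a[4]=4 → slow++,fast++
(s=5,f=7) a[fast]=0 → fast++
(s=5,f=8) a[fast]=0 → fast++
(s=5,f=9) a[fast]=9≠0 swap→a[5]=9 → slow++,fast++
(s=6,f=10) a[fast]=3≠0 swap→a[6]=3 → slow++,fast++
(s=7,f=11) a[fast]=0 → fast++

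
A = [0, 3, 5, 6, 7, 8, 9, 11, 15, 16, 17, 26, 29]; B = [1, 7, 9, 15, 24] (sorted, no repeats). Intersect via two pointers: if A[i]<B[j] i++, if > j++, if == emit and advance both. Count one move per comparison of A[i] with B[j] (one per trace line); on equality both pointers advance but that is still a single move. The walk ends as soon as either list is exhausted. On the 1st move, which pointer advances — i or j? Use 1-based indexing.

i=1 j=1: 0<1, i++

i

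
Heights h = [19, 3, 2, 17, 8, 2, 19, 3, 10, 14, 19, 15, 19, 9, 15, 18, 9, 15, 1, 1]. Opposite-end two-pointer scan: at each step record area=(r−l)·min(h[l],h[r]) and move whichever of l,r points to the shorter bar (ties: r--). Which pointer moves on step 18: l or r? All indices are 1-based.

[1,20] min(19,1)*19=19 best=19 * → r--
[1,19] min(19,1)*18=18 best=19 → r--
[1,18] min(19,15)*17=255 best=255 * → r--
[1,17] min(19,9)*16=144 best=255 → r--
[1,16] min(19,18)*15=270 best=270 * → r--
[1,15] min(19,15)*14=210 best=270 → r--
[1,14] min(19,9)*13=117 best=270 → r--
[1,13] min(19,19)*12=228 best=270 → r--
[1,12] min(19,15)*11=165 best=270 → r--
[1,11] min(19,19)*10=190 best=270 → r--
[1,10] min(19,14)*9=126 best=270 → r--
[1,9] min(19,10)*8=80 best=270 → r--
[1,8] min(19,3)*7=21 best=270 → r--
[1,7] min(19,19)*6=114 best=270 → r--
[1,6] min(19,2)*5=10 best=270 → r--
[1,5] min(19,8)*4=32 best=270 → r--
[1,4] min(19,17)*3=51 best=270 → r--
[1,3] min(19,2)*2=4 best=270 → r--

r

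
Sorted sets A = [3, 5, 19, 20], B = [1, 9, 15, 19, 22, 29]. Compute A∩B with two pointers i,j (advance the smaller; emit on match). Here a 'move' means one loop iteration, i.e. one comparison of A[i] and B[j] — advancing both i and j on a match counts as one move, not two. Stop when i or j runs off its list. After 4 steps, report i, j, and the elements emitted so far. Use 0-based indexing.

i=2, j=2, emitted=[]

i=0 j=0: 3>1, j++
i=0 j=1: 3<9, i++
i=1 j=1: 5<9, i++
i=2 j=1: 19>9, j++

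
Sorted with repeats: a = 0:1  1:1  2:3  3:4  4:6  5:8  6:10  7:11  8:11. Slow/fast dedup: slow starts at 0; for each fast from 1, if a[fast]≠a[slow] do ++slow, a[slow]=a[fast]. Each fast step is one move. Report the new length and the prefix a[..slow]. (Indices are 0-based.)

length 7; prefix = [1, 3, 4, 6, 8, 10, 11]

(s=0,f=1) a[fast]=1=a[slow] dup → fast++
(s=0,f=2) a[fast]=3≠a[slow]=1 write a[1]=3 → slow++,fast++
(s=1,f=3) a[fast]=4≠a[slow]=3 write a[2]=4 → slow++,fast++
(s=2,f=4) a[fast]=6≠a[slow]=4 write a[3]=6 → slow++,fast++
(s=3,f=5) a[fast]=8≠a[slow]=6 write a[4]=8 → slow++,fast++
(s=4,f=6) a[fast]=10≠a[slow]=8 write a[5]=10 → slow++,fast++
(s=5,f=7) a[fast]=11≠a[slow]=10 write a[6]=11 → slow++,fast++
(s=6,f=8) a[fast]=11=a[slow] dup → fast++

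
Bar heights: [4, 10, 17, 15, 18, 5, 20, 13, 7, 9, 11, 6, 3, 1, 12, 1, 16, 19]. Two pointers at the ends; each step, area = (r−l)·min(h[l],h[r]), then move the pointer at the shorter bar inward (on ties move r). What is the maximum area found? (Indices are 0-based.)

[0,17] min(4,19)*17=68 best=68 * → l++
[1,17] min(10,19)*16=160 best=160 * → l++
[2,17] min(17,19)*15=255 best=255 * → l++
[3,17] min(15,19)*14=210 best=255 → l++
[4,17] min(18,19)*13=234 best=255 → l++
[5,17] min(5,19)*12=60 best=255 → l++
[6,17] min(20,19)*11=209 best=255 → r--
[6,16] min(20,16)*10=160 best=255 → r--
[6,15] min(20,1)*9=9 best=255 → r--
[6,14] min(20,12)*8=96 best=255 → r--
[6,13] min(20,1)*7=7 best=255 → r--
[6,12] min(20,3)*6=18 best=255 → r--
[6,11] min(20,6)*5=30 best=255 → r--
[6,10] min(20,11)*4=44 best=255 → r--
[6,9] min(20,9)*3=27 best=255 → r--
[6,8] min(20,7)*2=14 best=255 → r--
[6,7] min(20,13)*1=13 best=255 → r--

max area = 255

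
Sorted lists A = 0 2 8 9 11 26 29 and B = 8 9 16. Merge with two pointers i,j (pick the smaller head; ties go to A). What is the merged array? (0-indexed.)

i=0 j=0: A[i]=0<=B[j]=8 take 0, i++
i=1 j=0: A[i]=2<=B[j]=8 take 2, i++
i=2 j=0: A[i]=8<=B[j]=8 take 8, i++
i=3 j=0: A[i]=9>B[j]=8 take 8, j++
i=3 j=1: A[i]=9<=B[j]=9 take 9, i++
i=4 j=1: A[i]=11>B[j]=9 take 9, j++
i=4 j=2: A[i]=11<=B[j]=16 take 11, i++
i=5 j=2: A[i]=26>B[j]=16 take 16, j++
i=5 j=3: B done, take A[i]=26, i++
i=6 j=3: B done, take A[i]=29, i++

[0, 2, 8, 8, 9, 9, 11, 16, 26, 29]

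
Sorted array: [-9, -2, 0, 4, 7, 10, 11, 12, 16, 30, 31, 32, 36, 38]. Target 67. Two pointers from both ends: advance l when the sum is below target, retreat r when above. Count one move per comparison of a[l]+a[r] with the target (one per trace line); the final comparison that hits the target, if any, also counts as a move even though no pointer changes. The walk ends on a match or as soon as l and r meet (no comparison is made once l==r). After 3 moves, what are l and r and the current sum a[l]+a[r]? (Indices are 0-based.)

[0,13] -9+38=29 <67 → l++
[1,13] -2+38=36 <67 → l++
[2,13] 0+38=38 <67 → l++

l=3, r=13, sum=42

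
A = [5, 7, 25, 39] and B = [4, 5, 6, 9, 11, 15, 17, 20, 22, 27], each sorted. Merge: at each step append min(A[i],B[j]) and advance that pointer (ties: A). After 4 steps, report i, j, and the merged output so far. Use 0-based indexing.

i=0 j=0: A[i]=5>B[j]=4 take 4, j++
i=0 j=1: A[i]=5<=B[j]=5 take 5, i++
i=1 j=1: A[i]=7>B[j]=5 take 5, j++
i=1 j=2: A[i]=7>B[j]=6 take 6, j++

i=1, j=3, merged so far=[4, 5, 5, 6]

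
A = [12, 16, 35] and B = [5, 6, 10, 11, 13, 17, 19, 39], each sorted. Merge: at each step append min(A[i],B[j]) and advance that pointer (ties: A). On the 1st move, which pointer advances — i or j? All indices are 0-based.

[i=0,j=0] A[i]=12>B[j]=5 take 5 → j++

j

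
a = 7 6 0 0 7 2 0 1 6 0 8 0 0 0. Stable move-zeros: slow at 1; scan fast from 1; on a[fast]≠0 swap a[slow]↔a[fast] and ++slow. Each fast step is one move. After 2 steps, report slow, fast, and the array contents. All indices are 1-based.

slow=3, fast=3, a=[7, 6, 0, 0, 7, 2, 0, 1, 6, 0, 8, 0, 0, 0]

(s=1,f=1) a[fast]=7≠0 swap→a[1]=7 → slow++,fast++
(s=2,f=2) a[fast]=6≠0 swap→a[2]=6 → slow++,fast++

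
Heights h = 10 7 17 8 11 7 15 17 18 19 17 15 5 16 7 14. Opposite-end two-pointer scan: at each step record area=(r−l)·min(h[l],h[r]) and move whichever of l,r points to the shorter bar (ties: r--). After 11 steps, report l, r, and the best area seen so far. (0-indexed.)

l=0 r=15: min(10,14)*15=150 best=150 *, l++
l=1 r=15: min(7,14)*14=98 best=150, l++
l=2 r=15: min(17,14)*13=182 best=182 *, r--
l=2 r=14: min(17,7)*12=84 best=182, r--
l=2 r=13: min(17,16)*11=176 best=182, r--
l=2 r=12: min(17,5)*10=50 best=182, r--
l=2 r=11: min(17,15)*9=135 best=182, r--
l=2 r=10: min(17,17)*8=136 best=182, r--
l=2 r=9: min(17,19)*7=119 best=182, l++
l=3 r=9: min(8,19)*6=48 best=182, l++
l=4 r=9: min(11,19)*5=55 best=182, l++

l=5, r=9, best area=182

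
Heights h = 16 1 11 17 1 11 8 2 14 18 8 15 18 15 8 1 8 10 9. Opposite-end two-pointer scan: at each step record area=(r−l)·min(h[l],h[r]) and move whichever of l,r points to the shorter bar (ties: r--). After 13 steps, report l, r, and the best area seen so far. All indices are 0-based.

[0,18] min(16,9)*18=162 best=162 * → r--
[0,17] min(16,10)*17=170 best=170 * → r--
[0,16] min(16,8)*16=128 best=170 → r--
[0,15] min(16,1)*15=15 best=170 → r--
[0,14] min(16,8)*14=112 best=170 → r--
[0,13] min(16,15)*13=195 best=195 * → r--
[0,12] min(16,18)*12=192 best=195 → l++
[1,12] min(1,18)*11=11 best=195 → l++
[2,12] min(11,18)*10=110 best=195 → l++
[3,12] min(17,18)*9=153 best=195 → l++
[4,12] min(1,18)*8=8 best=195 → l++
[5,12] min(11,18)*7=77 best=195 → l++
[6,12] min(8,18)*6=48 best=195 → l++

l=7, r=12, best area=195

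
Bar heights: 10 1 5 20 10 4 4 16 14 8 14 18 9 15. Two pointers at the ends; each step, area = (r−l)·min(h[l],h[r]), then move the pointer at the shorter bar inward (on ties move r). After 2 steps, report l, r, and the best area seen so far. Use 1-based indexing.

l=1 r=14: min(10,15)*13=130 best=130 *, l++
l=2 r=14: min(1,15)*12=12 best=130, l++

l=3, r=14, best area=130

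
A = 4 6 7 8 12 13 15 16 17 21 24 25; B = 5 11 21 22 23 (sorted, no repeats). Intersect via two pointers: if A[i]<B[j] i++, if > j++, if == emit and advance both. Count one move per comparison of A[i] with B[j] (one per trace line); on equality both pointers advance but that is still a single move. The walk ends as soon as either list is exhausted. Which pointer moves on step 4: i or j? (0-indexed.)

i

[i=0,j=0] 4<5 → i++
[i=1,j=0] 6>5 → j++
[i=1,j=1] 6<11 → i++
[i=2,j=1] 7<11 → i++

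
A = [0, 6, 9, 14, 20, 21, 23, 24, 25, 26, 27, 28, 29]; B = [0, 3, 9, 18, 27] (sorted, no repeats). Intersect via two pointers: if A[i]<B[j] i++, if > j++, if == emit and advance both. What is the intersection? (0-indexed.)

intersection = [0, 9, 27]

[i=0,j=0] 0==0 emit → i++,j++
[i=1,j=1] 6>3 → j++
[i=1,j=2] 6<9 → i++
[i=2,j=2] 9==9 emit → i++,j++
[i=3,j=3] 14<18 → i++
[i=4,j=3] 20>18 → j++
[i=4,j=4] 20<27 → i++
[i=5,j=4] 21<27 → i++
[i=6,j=4] 23<27 → i++
[i=7,j=4] 24<27 → i++
[i=8,j=4] 25<27 → i++
[i=9,j=4] 26<27 → i++
[i=10,j=4] 27==27 emit → i++,j++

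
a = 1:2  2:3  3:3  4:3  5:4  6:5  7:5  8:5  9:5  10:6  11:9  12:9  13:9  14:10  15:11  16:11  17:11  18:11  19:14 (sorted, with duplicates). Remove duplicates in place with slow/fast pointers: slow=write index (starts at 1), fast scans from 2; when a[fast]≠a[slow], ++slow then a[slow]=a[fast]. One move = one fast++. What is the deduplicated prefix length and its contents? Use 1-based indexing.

slow=1 fast=2: a[fast]=3≠a[slow]=2 write a[2]=3, slow++,fast++
slow=2 fast=3: a[fast]=3=a[slow] dup, fast++
slow=2 fast=4: a[fast]=3=a[slow] dup, fast++
slow=2 fast=5: a[fast]=4≠a[slow]=3 write a[3]=4, slow++,fast++
slow=3 fast=6: a[fast]=5≠a[slow]=4 write a[4]=5, slow++,fast++
slow=4 fast=7: a[fast]=5=a[slow] dup, fast++
slow=4 fast=8: a[fast]=5=a[slow] dup, fast++
slow=4 fast=9: a[fast]=5=a[slow] dup, fast++
slow=4 fast=10: a[fast]=6≠a[slow]=5 write a[5]=6, slow++,fast++
slow=5 fast=11: a[fast]=9≠a[slow]=6 write a[6]=9, slow++,fast++
slow=6 fast=12: a[fast]=9=a[slow] dup, fast++
slow=6 fast=13: a[fast]=9=a[slow] dup, fast++
slow=6 fast=14: a[fast]=10≠a[slow]=9 write a[7]=10, slow++,fast++
slow=7 fast=15: a[fast]=11≠a[slow]=10 write a[8]=11, slow++,fast++
slow=8 fast=16: a[fast]=11=a[slow] dup, fast++
slow=8 fast=17: a[fast]=11=a[slow] dup, fast++
slow=8 fast=18: a[fast]=11=a[slow] dup, fast++
slow=8 fast=19: a[fast]=14≠a[slow]=11 write a[9]=14, slow++,fast++

length 9; prefix = [2, 3, 4, 5, 6, 9, 10, 11, 14]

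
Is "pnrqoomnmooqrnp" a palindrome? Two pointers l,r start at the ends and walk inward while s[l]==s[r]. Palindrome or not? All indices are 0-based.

l=0 r=14: 'p'=='p', l++,r--
l=1 r=13: 'n'=='n', l++,r--
l=2 r=12: 'r'=='r', l++,r--
l=3 r=11: 'q'=='q', l++,r--
l=4 r=10: 'o'=='o', l++,r--
l=5 r=9: 'o'=='o', l++,r--
l=6 r=8: 'm'=='m', l++,r--

palindrome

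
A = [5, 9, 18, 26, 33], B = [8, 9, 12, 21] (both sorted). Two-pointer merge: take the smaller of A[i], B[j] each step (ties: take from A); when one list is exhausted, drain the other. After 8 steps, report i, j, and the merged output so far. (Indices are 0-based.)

i=4, j=4, merged so far=[5, 8, 9, 9, 12, 18, 21, 26]

i=0 j=0: A[i]=5<=B[j]=8 take 5, i++
i=1 j=0: A[i]=9>B[j]=8 take 8, j++
i=1 j=1: A[i]=9<=B[j]=9 take 9, i++
i=2 j=1: A[i]=18>B[j]=9 take 9, j++
i=2 j=2: A[i]=18>B[j]=12 take 12, j++
i=2 j=3: A[i]=18<=B[j]=21 take 18, i++
i=3 j=3: A[i]=26>B[j]=21 take 21, j++
i=3 j=4: B done, take A[i]=26, i++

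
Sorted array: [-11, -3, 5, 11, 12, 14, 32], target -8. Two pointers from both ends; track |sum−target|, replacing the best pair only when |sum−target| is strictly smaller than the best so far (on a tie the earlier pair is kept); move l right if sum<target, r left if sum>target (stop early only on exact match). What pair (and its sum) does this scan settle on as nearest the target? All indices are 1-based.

l=1 r=7: -11+32=21 d=29 *, r--
l=1 r=6: -11+14=3 d=11 *, r--
l=1 r=5: -11+12=1 d=9 *, r--
l=1 r=4: -11+11=0 d=8 *, r--
l=1 r=3: -11+5=-6 d=2 *, r--
l=1 r=2: -11+-3=-14 d=6, l++

pair (-11, 5) with sum -6 (|Δ|=2)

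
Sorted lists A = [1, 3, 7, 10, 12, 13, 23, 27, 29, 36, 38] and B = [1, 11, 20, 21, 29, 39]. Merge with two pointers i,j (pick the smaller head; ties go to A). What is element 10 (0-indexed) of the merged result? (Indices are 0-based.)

merged[10] = 23

i=0 j=0: A[i]=1<=B[j]=1 take 1, i++
i=1 j=0: A[i]=3>B[j]=1 take 1, j++
i=1 j=1: A[i]=3<=B[j]=11 take 3, i++
i=2 j=1: A[i]=7<=B[j]=11 take 7, i++
i=3 j=1: A[i]=10<=B[j]=11 take 10, i++
i=4 j=1: A[i]=12>B[j]=11 take 11, j++
i=4 j=2: A[i]=12<=B[j]=20 take 12, i++
i=5 j=2: A[i]=13<=B[j]=20 take 13, i++
i=6 j=2: A[i]=23>B[j]=20 take 20, j++
i=6 j=3: A[i]=23>B[j]=21 take 21, j++
i=6 j=4: A[i]=23<=B[j]=29 take 23, i++
i=7 j=4: A[i]=27<=B[j]=29 take 27, i++
i=8 j=4: A[i]=29<=B[j]=29 take 29, i++
i=9 j=4: A[i]=36>B[j]=29 take 29, j++
i=9 j=5: A[i]=36<=B[j]=39 take 36, i++
i=10 j=5: A[i]=38<=B[j]=39 take 38, i++
i=11 j=5: A done, take B[j]=39, j++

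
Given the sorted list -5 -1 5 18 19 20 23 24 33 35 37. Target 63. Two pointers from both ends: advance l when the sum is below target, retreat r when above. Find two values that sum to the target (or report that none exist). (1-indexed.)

[1,11] -5+37=32 <63 → l++
[2,11] -1+37=36 <63 → l++
[3,11] 5+37=42 <63 → l++
[4,11] 18+37=55 <63 → l++
[5,11] 19+37=56 <63 → l++
[6,11] 20+37=57 <63 → l++
[7,11] 23+37=60 <63 → l++
[8,11] 24+37=61 <63 → l++
[9,11] 33+37=70 >63 → r--
[9,10] 33+35=68 >63 → r--

no pair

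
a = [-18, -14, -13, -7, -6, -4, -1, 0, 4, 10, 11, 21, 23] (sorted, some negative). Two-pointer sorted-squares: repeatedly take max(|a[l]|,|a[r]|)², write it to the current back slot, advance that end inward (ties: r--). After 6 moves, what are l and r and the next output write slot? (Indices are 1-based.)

l=4, r=10, next write slot=7

[1,13] |-18|<=|23| out[13]=529 → r--
[1,12] |-18|<=|21| out[12]=441 → r--
[1,11] |-18|>|11| out[11]=324 → l++
[2,11] |-14|>|11| out[10]=196 → l++
[3,11] |-13|>|11| out[9]=169 → l++
[4,11] |-7|<=|11| out[8]=121 → r--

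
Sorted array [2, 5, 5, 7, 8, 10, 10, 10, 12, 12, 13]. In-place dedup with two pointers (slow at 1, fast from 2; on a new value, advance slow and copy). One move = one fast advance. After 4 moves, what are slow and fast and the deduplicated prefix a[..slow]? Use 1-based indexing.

slow=4, fast=6, prefix=[2, 5, 7, 8]

slow=1 fast=2: a[fast]=5≠a[slow]=2 write a[2]=5, slow++,fast++
slow=2 fast=3: a[fast]=5=a[slow] dup, fast++
slow=2 fast=4: a[fast]=7≠a[slow]=5 write a[3]=7, slow++,fast++
slow=3 fast=5: a[fast]=8≠a[slow]=7 write a[4]=8, slow++,fast++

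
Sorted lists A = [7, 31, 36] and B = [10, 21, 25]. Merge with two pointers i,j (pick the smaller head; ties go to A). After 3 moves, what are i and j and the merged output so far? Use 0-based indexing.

i=1, j=2, merged so far=[7, 10, 21]

i=0 j=0: A[i]=7<=B[j]=10 take 7, i++
i=1 j=0: A[i]=31>B[j]=10 take 10, j++
i=1 j=1: A[i]=31>B[j]=21 take 21, j++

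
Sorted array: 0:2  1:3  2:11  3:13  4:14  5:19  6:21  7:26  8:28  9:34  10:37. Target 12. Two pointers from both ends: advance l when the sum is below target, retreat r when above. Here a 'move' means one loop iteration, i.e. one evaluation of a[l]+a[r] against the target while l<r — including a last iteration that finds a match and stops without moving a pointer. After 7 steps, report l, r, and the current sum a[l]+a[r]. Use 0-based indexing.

l=0, r=3, sum=15

[0,10] 2+37=39 >12 → r--
[0,9] 2+34=36 >12 → r--
[0,8] 2+28=30 >12 → r--
[0,7] 2+26=28 >12 → r--
[0,6] 2+21=23 >12 → r--
[0,5] 2+19=21 >12 → r--
[0,4] 2+14=16 >12 → r--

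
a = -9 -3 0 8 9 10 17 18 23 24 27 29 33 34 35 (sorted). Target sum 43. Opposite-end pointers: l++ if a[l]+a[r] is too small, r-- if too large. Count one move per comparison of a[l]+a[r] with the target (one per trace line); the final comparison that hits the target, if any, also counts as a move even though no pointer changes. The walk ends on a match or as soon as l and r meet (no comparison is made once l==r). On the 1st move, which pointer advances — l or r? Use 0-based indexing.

l=0 r=14: -9+35=26 <43, l++

l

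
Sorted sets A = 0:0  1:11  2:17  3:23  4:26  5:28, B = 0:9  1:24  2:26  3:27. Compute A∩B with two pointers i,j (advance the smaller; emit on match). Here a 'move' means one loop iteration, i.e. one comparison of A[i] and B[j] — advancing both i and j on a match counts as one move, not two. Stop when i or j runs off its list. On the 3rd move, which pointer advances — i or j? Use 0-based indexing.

i=0 j=0: 0<9, i++
i=1 j=0: 11>9, j++
i=1 j=1: 11<24, i++

i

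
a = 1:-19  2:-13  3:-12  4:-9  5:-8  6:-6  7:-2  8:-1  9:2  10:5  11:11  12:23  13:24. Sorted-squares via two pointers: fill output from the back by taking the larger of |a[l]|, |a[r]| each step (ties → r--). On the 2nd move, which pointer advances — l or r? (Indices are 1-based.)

l=1 r=13: |-19|<=|24| out[13]=576, r--
l=1 r=12: |-19|<=|23| out[12]=529, r--

r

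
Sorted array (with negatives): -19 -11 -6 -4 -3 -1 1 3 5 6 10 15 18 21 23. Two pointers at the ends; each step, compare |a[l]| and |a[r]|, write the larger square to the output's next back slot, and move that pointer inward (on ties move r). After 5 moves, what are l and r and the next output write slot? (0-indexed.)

l=1, r=10, next write slot=9

l=0 r=14: |-19|<=|23| out[14]=529, r--
l=0 r=13: |-19|<=|21| out[13]=441, r--
l=0 r=12: |-19|>|18| out[12]=361, l++
l=1 r=12: |-11|<=|18| out[11]=324, r--
l=1 r=11: |-11|<=|15| out[10]=225, r--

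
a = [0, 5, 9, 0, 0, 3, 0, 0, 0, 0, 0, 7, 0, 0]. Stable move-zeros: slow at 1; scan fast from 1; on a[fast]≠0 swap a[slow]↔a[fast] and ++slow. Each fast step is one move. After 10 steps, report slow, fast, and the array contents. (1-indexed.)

slow=4, fast=11, a=[5, 9, 3, 0, 0, 0, 0, 0, 0, 0, 0, 7, 0, 0]

(s=1,f=1) a[fast]=0 → fast++
(s=1,f=2) a[fast]=5≠0 swap→a[1]=5 → slow++,fast++
(s=2,f=3) a[fast]=9≠0 swap→a[2]=9 → slow++,fast++
(s=3,f=4) a[fast]=0 → fast++
(s=3,f=5) a[fast]=0 → fast++
(s=3,f=6) a[fast]=3≠0 swap→a[3]=3 → slow++,fast++
(s=4,f=7) a[fast]=0 → fast++
(s=4,f=8) a[fast]=0 → fast++
(s=4,f=9) a[fast]=0 → fast++
(s=4,f=10) a[fast]=0 → fast++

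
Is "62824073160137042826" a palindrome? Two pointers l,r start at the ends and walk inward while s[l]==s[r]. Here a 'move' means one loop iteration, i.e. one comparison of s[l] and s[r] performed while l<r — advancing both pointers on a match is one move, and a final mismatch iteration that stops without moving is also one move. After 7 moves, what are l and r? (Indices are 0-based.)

l=0 r=19: '6'=='6', l++,r--
l=1 r=18: '2'=='2', l++,r--
l=2 r=17: '8'=='8', l++,r--
l=3 r=16: '2'=='2', l++,r--
l=4 r=15: '4'=='4', l++,r--
l=5 r=14: '0'=='0', l++,r--
l=6 r=13: '7'=='7', l++,r--

l=7, r=12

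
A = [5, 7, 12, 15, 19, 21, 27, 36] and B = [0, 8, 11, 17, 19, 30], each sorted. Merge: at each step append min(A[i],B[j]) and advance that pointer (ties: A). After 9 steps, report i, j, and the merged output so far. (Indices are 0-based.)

i=5, j=4, merged so far=[0, 5, 7, 8, 11, 12, 15, 17, 19]

[i=0,j=0] A[i]=5>B[j]=0 take 0 → j++
[i=0,j=1] A[i]=5<=B[j]=8 take 5 → i++
[i=1,j=1] A[i]=7<=B[j]=8 take 7 → i++
[i=2,j=1] A[i]=12>B[j]=8 take 8 → j++
[i=2,j=2] A[i]=12>B[j]=11 take 11 → j++
[i=2,j=3] A[i]=12<=B[j]=17 take 12 → i++
[i=3,j=3] A[i]=15<=B[j]=17 take 15 → i++
[i=4,j=3] A[i]=19>B[j]=17 take 17 → j++
[i=4,j=4] A[i]=19<=B[j]=19 take 19 → i++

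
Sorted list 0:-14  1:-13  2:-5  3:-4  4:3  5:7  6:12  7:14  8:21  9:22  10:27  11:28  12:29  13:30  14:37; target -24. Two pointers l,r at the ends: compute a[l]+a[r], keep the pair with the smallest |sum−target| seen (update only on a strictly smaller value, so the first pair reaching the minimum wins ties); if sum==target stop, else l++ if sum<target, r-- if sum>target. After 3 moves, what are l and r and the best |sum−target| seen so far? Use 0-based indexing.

[0,14] -14+37=23 d=47 * → r--
[0,13] -14+30=16 d=40 * → r--
[0,12] -14+29=15 d=39 * → r--

l=0, r=11, best |Δ|=39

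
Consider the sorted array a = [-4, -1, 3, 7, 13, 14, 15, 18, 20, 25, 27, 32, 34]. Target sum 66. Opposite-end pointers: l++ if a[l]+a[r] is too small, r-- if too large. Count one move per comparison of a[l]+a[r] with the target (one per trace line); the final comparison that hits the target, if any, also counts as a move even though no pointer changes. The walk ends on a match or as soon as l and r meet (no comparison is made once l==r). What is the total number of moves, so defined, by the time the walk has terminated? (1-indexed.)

l=1 r=13: -4+34=30 <66, l++
l=2 r=13: -1+34=33 <66, l++
l=3 r=13: 3+34=37 <66, l++
l=4 r=13: 7+34=41 <66, l++
l=5 r=13: 13+34=47 <66, l++
l=6 r=13: 14+34=48 <66, l++
l=7 r=13: 15+34=49 <66, l++
l=8 r=13: 18+34=52 <66, l++
l=9 r=13: 20+34=54 <66, l++
l=10 r=13: 25+34=59 <66, l++
l=11 r=13: 27+34=61 <66, l++
l=12 r=13: 32+34=66, found

12 moves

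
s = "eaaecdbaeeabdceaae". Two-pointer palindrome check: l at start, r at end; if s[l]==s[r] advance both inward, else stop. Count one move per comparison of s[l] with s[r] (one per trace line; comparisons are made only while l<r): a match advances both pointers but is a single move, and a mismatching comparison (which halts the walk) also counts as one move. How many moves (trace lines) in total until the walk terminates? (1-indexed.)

l=1 r=18: 'e'=='e', l++,r--
l=2 r=17: 'a'=='a', l++,r--
l=3 r=16: 'a'=='a', l++,r--
l=4 r=15: 'e'=='e', l++,r--
l=5 r=14: 'c'=='c', l++,r--
l=6 r=13: 'd'=='d', l++,r--
l=7 r=12: 'b'=='b', l++,r--
l=8 r=11: 'a'=='a', l++,r--
l=9 r=10: 'e'=='e', l++,r--

9 moves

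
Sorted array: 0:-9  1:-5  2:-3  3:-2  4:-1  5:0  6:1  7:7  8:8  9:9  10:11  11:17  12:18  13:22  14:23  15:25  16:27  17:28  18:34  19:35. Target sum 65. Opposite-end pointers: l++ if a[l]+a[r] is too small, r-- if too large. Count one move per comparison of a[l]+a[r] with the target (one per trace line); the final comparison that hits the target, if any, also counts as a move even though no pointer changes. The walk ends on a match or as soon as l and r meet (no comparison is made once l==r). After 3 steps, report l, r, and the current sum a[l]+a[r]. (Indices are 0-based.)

l=3, r=19, sum=33

[0,19] -9+35=26 <65 → l++
[1,19] -5+35=30 <65 → l++
[2,19] -3+35=32 <65 → l++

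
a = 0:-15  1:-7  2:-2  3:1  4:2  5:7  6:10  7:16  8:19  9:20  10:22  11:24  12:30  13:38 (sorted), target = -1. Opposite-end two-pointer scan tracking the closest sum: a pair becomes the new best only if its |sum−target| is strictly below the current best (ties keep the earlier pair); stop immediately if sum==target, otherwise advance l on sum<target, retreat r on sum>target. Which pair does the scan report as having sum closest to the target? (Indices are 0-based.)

pair (-2, 1) with sum -1 (|Δ|=0)

[0,13] -15+38=23 d=24 * → r--
[0,12] -15+30=15 d=16 * → r--
[0,11] -15+24=9 d=10 * → r--
[0,10] -15+22=7 d=8 * → r--
[0,9] -15+20=5 d=6 * → r--
[0,8] -15+19=4 d=5 * → r--
[0,7] -15+16=1 d=2 * → r--
[0,6] -15+10=-5 d=4 → l++
[1,6] -7+10=3 d=4 → r--
[1,5] -7+7=0 d=1 * → r--
[1,4] -7+2=-5 d=4 → l++
[2,4] -2+2=0 d=1 → r--
[2,3] -2+1=-1 d=0 * → stop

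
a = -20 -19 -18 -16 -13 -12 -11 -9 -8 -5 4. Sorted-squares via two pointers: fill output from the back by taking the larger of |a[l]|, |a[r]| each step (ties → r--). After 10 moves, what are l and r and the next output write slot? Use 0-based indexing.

l=10, r=10, next write slot=0

l=0 r=10: |-20|>|4| out[10]=400, l++
l=1 r=10: |-19|>|4| out[9]=361, l++
l=2 r=10: |-18|>|4| out[8]=324, l++
l=3 r=10: |-16|>|4| out[7]=256, l++
l=4 r=10: |-13|>|4| out[6]=169, l++
l=5 r=10: |-12|>|4| out[5]=144, l++
l=6 r=10: |-11|>|4| out[4]=121, l++
l=7 r=10: |-9|>|4| out[3]=81, l++
l=8 r=10: |-8|>|4| out[2]=64, l++
l=9 r=10: |-5|>|4| out[1]=25, l++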